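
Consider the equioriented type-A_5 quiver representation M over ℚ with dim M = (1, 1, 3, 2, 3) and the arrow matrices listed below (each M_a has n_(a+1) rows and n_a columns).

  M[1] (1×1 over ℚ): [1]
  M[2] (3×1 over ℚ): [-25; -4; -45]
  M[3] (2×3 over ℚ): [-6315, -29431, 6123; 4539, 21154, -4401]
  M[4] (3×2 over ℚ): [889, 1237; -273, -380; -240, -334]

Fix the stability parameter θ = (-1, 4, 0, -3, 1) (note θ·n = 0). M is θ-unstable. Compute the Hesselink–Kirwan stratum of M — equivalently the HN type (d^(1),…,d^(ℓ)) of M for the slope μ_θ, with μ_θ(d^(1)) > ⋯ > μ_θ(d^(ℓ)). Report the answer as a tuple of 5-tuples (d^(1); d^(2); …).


Barcode: M ≅ I[1,5], I[3,3], I[3,5], I[5,5]. HN layers by μ_θ (5 steps, strictly decreasing):
  μ^(1)=1; μ^(2)=1/3; μ^(3)=0; μ^(4)=-1; μ^(5)=-3/2

((0, 0, 0, 0, 3); (0, 1, 1, 1, 0); (0, 0, 1, 0, 0); (1, 0, 0, 0, 0); (0, 0, 1, 1, 0))


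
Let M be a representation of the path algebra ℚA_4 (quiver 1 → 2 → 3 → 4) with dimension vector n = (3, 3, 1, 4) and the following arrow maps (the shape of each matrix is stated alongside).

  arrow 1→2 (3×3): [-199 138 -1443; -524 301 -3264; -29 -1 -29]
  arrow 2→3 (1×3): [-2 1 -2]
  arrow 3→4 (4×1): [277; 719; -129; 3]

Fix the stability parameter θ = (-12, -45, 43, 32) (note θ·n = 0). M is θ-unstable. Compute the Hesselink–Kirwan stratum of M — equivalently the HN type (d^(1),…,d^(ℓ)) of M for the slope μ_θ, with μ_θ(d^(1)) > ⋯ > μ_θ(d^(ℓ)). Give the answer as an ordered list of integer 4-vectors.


Interval decomposition of M: I[1,2]^2, I[1,4], I[4,4]^3.
HN type (ℓ=3): μ^(1)=75/2; μ^(2)=32; μ^(3)=-57/2

((0, 0, 1, 1); (0, 0, 0, 3); (3, 3, 0, 0))


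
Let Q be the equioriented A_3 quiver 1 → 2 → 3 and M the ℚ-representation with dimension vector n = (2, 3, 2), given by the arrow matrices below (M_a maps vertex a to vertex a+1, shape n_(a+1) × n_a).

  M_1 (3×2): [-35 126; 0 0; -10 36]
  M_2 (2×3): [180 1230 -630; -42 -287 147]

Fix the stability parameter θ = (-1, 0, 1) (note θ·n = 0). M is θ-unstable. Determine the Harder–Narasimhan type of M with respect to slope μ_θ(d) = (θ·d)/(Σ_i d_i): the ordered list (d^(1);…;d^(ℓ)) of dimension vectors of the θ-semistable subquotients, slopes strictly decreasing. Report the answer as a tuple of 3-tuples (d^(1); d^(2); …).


Barcode: M ≅ I[1,1], I[1,2], I[2,2], I[2,3], I[3,3]. HN layers by μ_θ (3 steps, strictly decreasing):
  μ^(1)=1; μ^(2)=0; μ^(3)=-1

((0, 0, 2); (0, 3, 0); (2, 0, 0))


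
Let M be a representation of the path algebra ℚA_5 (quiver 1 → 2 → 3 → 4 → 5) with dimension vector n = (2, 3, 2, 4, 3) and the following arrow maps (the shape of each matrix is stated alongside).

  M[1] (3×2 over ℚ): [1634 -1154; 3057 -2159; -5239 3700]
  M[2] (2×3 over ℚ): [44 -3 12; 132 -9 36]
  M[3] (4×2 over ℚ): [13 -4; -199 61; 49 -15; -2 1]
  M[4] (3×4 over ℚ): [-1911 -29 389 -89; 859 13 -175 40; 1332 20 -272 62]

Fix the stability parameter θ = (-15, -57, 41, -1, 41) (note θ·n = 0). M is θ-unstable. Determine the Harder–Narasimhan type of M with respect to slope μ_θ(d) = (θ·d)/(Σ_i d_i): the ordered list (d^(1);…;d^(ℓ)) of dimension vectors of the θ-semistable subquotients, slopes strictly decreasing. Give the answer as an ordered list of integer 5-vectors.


Interval decomposition of M: I[1,2], I[1,5], I[2,2], I[3,5], I[4,4]^2, I[5,5].
HN type (ℓ=5): μ^(1)=41; μ^(2)=20; μ^(3)=-1; μ^(4)=-36; μ^(5)=-57

((0, 0, 0, 0, 3); (0, 0, 2, 2, 0); (0, 0, 0, 2, 0); (2, 2, 0, 0, 0); (0, 1, 0, 0, 0))


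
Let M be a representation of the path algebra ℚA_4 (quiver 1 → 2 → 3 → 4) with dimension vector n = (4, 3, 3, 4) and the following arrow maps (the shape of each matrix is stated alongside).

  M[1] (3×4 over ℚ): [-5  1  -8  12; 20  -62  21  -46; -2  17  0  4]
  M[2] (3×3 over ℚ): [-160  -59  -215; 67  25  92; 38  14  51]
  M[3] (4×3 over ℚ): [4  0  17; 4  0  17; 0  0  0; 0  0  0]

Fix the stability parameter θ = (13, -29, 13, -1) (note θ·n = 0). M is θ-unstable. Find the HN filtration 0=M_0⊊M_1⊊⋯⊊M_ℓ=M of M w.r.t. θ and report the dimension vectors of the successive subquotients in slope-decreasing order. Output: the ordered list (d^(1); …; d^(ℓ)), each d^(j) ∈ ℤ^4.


Barcode: M ≅ I[1,1], I[1,3]^2, I[1,4], I[4,4]^3. HN layers by μ_θ (4 steps, strictly decreasing):
  μ^(1)=13; μ^(2)=6; μ^(3)=-1; μ^(4)=-8

((1, 0, 2, 0); (0, 0, 1, 1); (0, 0, 0, 3); (3, 3, 0, 0))


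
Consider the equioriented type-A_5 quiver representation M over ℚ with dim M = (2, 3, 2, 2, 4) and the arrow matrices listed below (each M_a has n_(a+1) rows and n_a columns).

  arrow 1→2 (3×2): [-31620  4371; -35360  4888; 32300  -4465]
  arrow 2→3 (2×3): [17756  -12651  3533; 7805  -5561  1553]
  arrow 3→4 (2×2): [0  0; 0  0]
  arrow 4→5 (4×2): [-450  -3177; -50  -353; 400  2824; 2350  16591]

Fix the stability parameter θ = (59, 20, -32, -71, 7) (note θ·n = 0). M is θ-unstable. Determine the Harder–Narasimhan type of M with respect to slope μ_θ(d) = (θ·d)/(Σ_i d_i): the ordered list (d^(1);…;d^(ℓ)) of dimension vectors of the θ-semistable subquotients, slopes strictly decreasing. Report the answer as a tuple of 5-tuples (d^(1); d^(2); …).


Via rank(M_{q-1}∘⋯∘M_p): M ≅ I[1,1], I[1,3], I[2,2], I[2,3], I[4,4], I[4,5], I[5,5]^3.
μ_θ-semistable layers: μ^(1)=59; μ^(2)=20; μ^(3)=47/3; μ^(4)=7; μ^(5)=-6; μ^(6)=-71

((1, 0, 0, 0, 0); (0, 1, 0, 0, 0); (1, 1, 1, 0, 0); (0, 0, 0, 0, 4); (0, 1, 1, 0, 0); (0, 0, 0, 2, 0))


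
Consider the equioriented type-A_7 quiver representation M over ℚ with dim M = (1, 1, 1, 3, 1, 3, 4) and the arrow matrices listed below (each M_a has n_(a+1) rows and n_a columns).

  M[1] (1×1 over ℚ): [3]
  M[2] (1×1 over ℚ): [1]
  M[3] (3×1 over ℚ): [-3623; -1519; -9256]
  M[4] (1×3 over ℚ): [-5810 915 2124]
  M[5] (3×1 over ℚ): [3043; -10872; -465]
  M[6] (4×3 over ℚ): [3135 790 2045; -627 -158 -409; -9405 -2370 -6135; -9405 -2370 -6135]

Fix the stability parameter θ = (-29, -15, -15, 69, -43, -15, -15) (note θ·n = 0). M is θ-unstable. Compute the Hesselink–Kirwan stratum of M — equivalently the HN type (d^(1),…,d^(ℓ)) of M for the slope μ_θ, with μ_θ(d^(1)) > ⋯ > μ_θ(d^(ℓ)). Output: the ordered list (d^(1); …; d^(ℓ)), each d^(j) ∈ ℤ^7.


Via rank(M_{q-1}∘⋯∘M_p): M ≅ I[1,6], I[4,4]^2, I[6,6], I[6,7], I[7,7]^3.
μ_θ-semistable layers: μ^(1)=69; μ^(2)=11/3; μ^(3)=-15; μ^(4)=-29

((0, 0, 0, 2, 0, 0, 0); (0, 0, 0, 1, 1, 1, 0); (0, 1, 1, 0, 0, 2, 4); (1, 0, 0, 0, 0, 0, 0))


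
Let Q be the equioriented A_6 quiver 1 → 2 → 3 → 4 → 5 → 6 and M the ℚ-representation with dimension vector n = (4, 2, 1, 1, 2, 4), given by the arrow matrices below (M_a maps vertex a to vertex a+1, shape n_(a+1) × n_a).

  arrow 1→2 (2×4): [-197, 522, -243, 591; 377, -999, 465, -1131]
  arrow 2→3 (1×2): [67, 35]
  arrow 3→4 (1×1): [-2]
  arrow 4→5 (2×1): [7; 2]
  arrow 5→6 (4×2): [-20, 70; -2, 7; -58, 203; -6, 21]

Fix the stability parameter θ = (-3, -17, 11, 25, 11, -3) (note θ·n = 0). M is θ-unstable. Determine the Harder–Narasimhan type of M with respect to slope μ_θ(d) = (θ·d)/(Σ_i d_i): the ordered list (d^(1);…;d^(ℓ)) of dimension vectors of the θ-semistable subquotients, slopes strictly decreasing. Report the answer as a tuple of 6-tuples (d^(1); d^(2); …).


Via rank(M_{q-1}∘⋯∘M_p): M ≅ I[1,1]^2, I[1,2], I[1,5], I[5,6], I[6,6]^3.
μ_θ-semistable layers: μ^(1)=18; μ^(2)=11; μ^(3)=4; μ^(4)=-3; μ^(5)=-10

((0, 0, 0, 1, 1, 0); (0, 0, 1, 0, 0, 0); (0, 0, 0, 0, 1, 1); (2, 0, 0, 0, 0, 3); (2, 2, 0, 0, 0, 0))


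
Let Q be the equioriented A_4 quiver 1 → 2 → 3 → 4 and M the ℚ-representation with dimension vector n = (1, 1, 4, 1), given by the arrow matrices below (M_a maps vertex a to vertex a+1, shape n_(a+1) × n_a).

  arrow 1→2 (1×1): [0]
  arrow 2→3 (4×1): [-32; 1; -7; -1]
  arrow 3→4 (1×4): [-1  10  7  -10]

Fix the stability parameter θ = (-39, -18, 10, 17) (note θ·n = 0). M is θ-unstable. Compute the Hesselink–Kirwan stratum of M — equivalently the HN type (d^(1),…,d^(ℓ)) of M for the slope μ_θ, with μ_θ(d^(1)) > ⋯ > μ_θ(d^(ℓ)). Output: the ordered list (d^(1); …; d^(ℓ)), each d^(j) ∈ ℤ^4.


Via rank(M_{q-1}∘⋯∘M_p): M ≅ I[1,1], I[2,4], I[3,3]^3.
μ_θ-semistable layers: μ^(1)=17; μ^(2)=10; μ^(3)=-18; μ^(4)=-39

((0, 0, 0, 1); (0, 0, 4, 0); (0, 1, 0, 0); (1, 0, 0, 0))


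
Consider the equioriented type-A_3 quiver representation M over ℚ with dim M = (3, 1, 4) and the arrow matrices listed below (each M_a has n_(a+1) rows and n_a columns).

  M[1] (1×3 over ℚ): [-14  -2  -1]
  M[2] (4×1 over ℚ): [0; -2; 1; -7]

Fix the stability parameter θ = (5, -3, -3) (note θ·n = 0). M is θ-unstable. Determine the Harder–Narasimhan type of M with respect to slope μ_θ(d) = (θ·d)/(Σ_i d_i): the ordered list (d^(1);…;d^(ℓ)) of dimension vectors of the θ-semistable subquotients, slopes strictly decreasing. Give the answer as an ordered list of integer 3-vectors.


Interval decomposition of M: I[1,1]^2, I[1,3], I[3,3]^3.
HN type (ℓ=3): μ^(1)=5; μ^(2)=-1/3; μ^(3)=-3

((2, 0, 0); (1, 1, 1); (0, 0, 3))


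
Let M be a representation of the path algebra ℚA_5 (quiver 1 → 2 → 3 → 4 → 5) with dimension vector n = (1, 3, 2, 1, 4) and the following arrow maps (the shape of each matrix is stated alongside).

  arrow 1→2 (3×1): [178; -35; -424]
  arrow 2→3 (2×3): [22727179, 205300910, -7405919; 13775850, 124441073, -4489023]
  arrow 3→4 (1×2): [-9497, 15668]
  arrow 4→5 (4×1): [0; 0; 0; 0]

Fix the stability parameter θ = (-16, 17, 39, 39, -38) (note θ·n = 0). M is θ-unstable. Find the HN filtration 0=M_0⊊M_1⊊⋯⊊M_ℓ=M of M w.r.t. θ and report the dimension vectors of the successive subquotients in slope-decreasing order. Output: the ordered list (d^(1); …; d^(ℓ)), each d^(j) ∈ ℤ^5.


Barcode: M ≅ I[1,3], I[2,2], I[2,4], I[5,5]^4. HN layers by μ_θ (4 steps, strictly decreasing):
  μ^(1)=39; μ^(2)=17; μ^(3)=-16; μ^(4)=-38

((0, 0, 2, 1, 0); (0, 3, 0, 0, 0); (1, 0, 0, 0, 0); (0, 0, 0, 0, 4))


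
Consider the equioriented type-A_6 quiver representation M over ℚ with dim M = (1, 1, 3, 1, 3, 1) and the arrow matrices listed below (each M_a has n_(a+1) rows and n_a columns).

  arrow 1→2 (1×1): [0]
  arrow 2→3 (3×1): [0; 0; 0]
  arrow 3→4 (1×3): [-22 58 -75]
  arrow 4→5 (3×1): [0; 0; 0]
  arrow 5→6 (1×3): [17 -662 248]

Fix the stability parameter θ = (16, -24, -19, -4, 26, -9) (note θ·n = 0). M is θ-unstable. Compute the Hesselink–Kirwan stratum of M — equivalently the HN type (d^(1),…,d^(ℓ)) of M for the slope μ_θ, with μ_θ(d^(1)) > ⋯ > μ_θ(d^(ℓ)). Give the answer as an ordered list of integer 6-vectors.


Barcode: M ≅ I[1,1], I[2,2], I[3,3]^2, I[3,4], I[5,5]^2, I[5,6]. HN layers by μ_θ (6 steps, strictly decreasing):
  μ^(1)=26; μ^(2)=16; μ^(3)=17/2; μ^(4)=-4; μ^(5)=-19; μ^(6)=-24

((0, 0, 0, 0, 2, 0); (1, 0, 0, 0, 0, 0); (0, 0, 0, 0, 1, 1); (0, 0, 0, 1, 0, 0); (0, 0, 3, 0, 0, 0); (0, 1, 0, 0, 0, 0))


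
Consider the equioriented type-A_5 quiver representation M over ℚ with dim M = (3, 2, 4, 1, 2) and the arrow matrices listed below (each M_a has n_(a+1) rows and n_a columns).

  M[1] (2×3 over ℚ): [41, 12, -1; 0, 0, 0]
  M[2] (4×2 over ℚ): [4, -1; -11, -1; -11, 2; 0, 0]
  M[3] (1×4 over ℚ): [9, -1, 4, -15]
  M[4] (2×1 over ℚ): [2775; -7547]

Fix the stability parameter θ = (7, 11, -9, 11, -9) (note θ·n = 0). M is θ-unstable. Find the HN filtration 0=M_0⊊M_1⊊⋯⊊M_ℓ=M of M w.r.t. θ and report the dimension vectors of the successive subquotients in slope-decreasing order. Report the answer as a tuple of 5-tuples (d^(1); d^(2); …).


Via rank(M_{q-1}∘⋯∘M_p): M ≅ I[1,1]^2, I[1,5], I[2,3], I[3,3]^2, I[5,5].
μ_θ-semistable layers: μ^(1)=7; μ^(2)=11/5; μ^(3)=1; μ^(4)=-9

((2, 0, 0, 0, 0); (1, 1, 1, 1, 1); (0, 1, 1, 0, 0); (0, 0, 2, 0, 1))


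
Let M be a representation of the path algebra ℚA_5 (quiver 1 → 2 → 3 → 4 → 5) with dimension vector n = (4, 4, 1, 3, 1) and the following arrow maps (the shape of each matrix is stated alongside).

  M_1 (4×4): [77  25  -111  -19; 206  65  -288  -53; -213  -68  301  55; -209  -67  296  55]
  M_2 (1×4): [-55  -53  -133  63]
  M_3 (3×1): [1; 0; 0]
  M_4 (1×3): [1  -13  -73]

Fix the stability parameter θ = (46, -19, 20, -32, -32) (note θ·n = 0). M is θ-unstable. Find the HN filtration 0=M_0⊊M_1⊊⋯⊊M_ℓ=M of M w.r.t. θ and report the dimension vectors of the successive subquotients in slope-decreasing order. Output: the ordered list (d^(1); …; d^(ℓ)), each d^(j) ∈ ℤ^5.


Interval decomposition of M: I[1,2]^3, I[1,5], I[4,4]^2.
HN type (ℓ=3): μ^(1)=27/2; μ^(2)=-17/5; μ^(3)=-32

((3, 3, 0, 0, 0); (1, 1, 1, 1, 1); (0, 0, 0, 2, 0))


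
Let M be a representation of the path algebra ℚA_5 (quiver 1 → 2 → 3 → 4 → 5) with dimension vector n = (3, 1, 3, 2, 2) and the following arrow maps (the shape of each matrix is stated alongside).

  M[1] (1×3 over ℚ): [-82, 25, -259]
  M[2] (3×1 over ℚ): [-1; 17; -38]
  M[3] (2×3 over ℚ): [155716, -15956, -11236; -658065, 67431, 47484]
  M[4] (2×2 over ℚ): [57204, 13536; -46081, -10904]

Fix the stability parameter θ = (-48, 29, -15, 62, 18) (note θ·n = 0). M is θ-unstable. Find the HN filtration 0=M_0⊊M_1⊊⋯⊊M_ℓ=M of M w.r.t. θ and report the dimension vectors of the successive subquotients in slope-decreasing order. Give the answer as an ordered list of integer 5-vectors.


Via rank(M_{q-1}∘⋯∘M_p): M ≅ I[1,1]^2, I[1,3], I[3,4], I[3,5], I[5,5].
μ_θ-semistable layers: μ^(1)=62; μ^(2)=40; μ^(3)=18; μ^(4)=7; μ^(5)=-15; μ^(6)=-48

((0, 0, 0, 1, 0); (0, 0, 0, 1, 1); (0, 0, 0, 0, 1); (0, 1, 1, 0, 0); (0, 0, 2, 0, 0); (3, 0, 0, 0, 0))


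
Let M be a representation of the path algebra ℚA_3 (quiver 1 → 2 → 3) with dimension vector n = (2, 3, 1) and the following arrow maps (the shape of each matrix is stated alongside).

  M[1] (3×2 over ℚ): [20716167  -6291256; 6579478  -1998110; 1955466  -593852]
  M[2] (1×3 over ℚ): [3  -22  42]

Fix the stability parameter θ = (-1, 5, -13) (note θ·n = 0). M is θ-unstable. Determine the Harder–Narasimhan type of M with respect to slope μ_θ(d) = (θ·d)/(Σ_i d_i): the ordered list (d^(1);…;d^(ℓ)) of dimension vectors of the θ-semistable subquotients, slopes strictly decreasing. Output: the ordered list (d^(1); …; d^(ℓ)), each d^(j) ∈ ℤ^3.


Interval decomposition of M: I[1,2], I[1,3], I[2,2].
HN type (ℓ=3): μ^(1)=5; μ^(2)=-1; μ^(3)=-3

((0, 2, 0); (1, 0, 0); (1, 1, 1))


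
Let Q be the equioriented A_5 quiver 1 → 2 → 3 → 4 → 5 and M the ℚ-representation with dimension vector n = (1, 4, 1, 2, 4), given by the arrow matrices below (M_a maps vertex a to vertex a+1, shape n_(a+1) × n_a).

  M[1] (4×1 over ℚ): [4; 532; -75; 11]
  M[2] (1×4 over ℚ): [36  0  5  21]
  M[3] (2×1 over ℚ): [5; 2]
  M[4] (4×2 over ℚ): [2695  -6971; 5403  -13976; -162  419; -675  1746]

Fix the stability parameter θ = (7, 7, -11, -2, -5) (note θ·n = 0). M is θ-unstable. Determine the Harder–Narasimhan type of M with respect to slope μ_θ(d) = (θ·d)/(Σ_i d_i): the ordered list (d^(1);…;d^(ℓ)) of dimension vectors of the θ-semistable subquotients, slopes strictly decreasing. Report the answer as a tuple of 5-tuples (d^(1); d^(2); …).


Interval decomposition of M: I[1,2], I[2,2]^2, I[2,5], I[4,5], I[5,5]^2.
HN type (ℓ=4): μ^(1)=7; μ^(2)=-11/4; μ^(3)=-7/2; μ^(4)=-5

((1, 3, 0, 0, 0); (0, 1, 1, 1, 1); (0, 0, 0, 1, 1); (0, 0, 0, 0, 2))


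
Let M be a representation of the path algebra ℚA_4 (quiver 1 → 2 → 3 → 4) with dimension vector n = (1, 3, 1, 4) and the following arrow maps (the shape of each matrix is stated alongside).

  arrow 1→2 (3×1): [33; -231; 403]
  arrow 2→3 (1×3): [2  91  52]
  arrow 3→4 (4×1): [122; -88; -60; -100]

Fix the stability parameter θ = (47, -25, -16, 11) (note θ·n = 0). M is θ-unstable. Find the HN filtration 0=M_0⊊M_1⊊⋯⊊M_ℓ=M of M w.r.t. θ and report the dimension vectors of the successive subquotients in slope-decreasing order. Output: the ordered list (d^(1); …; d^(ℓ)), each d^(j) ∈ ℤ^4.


Interval decomposition of M: I[1,4], I[2,2]^2, I[4,4]^3.
HN type (ℓ=3): μ^(1)=11; μ^(2)=2; μ^(3)=-25

((0, 0, 0, 4); (1, 1, 1, 0); (0, 2, 0, 0))


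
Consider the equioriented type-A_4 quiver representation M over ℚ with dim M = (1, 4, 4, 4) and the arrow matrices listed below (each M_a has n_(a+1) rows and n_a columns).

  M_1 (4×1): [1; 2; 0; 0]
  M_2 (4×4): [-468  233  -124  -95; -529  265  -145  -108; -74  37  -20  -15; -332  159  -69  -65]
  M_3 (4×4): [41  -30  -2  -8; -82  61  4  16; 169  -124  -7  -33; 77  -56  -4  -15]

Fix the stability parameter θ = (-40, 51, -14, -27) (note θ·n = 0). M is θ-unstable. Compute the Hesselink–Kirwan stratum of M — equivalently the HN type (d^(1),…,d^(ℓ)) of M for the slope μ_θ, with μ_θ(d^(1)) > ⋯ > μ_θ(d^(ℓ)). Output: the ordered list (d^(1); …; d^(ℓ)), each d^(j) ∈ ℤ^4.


Barcode: M ≅ I[1,4], I[2,4]^3. HN layers by μ_θ (2 steps, strictly decreasing):
  μ^(1)=10/3; μ^(2)=-40

((0, 4, 4, 4); (1, 0, 0, 0))


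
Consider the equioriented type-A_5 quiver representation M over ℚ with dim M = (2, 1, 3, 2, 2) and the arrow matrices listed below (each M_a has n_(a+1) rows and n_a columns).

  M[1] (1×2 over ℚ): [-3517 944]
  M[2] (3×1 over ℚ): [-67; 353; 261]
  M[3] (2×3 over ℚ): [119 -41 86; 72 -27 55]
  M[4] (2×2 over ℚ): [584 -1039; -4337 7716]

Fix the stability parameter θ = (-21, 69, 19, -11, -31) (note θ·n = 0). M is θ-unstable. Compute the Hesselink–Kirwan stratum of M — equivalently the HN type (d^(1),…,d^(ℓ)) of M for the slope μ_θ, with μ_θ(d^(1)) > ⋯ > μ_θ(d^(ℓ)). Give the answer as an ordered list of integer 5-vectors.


Interval decomposition of M: I[1,1], I[1,3], I[3,5]^2.
HN type (ℓ=3): μ^(1)=44; μ^(2)=-23/3; μ^(3)=-21

((0, 1, 1, 0, 0); (0, 0, 2, 2, 2); (2, 0, 0, 0, 0))


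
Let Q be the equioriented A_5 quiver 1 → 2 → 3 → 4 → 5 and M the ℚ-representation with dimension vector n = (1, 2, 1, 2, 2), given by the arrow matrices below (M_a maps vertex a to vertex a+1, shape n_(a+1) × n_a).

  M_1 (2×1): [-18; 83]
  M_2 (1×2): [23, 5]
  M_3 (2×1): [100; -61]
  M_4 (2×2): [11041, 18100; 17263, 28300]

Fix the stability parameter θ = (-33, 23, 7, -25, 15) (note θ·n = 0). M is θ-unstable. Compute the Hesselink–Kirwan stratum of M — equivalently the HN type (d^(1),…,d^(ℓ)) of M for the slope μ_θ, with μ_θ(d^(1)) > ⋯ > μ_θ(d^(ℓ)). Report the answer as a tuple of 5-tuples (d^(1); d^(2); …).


Via rank(M_{q-1}∘⋯∘M_p): M ≅ I[1,4], I[2,2], I[4,5], I[5,5].
μ_θ-semistable layers: μ^(1)=23; μ^(2)=15; μ^(3)=5/3; μ^(4)=-25; μ^(5)=-33

((0, 1, 0, 0, 0); (0, 0, 0, 0, 2); (0, 1, 1, 1, 0); (0, 0, 0, 1, 0); (1, 0, 0, 0, 0))


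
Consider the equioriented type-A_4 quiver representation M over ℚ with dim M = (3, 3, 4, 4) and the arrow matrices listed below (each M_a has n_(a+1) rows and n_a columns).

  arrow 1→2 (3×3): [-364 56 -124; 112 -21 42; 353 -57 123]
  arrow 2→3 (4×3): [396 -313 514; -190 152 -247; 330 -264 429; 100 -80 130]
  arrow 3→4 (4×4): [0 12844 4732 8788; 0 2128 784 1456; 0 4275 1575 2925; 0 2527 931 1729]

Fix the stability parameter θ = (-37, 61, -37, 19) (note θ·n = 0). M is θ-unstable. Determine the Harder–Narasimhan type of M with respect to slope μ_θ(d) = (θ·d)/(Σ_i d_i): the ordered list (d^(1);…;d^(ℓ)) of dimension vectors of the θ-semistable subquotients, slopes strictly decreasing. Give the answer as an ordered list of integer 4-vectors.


Interval decomposition of M: I[1,1], I[1,3]^2, I[2,2], I[3,3], I[3,4], I[4,4]^3.
HN type (ℓ=4): μ^(1)=61; μ^(2)=19; μ^(3)=12; μ^(4)=-37

((0, 1, 0, 0); (0, 0, 0, 4); (0, 2, 2, 0); (3, 0, 2, 0))


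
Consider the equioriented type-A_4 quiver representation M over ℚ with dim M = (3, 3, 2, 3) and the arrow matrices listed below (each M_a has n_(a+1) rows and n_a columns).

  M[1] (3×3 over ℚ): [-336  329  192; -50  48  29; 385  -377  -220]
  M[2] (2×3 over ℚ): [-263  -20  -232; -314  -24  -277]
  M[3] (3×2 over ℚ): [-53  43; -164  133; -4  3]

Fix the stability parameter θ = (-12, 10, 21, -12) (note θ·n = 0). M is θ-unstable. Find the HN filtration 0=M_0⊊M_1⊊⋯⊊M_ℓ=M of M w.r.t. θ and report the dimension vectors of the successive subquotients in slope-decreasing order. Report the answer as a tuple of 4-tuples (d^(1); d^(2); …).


Via rank(M_{q-1}∘⋯∘M_p): M ≅ I[1,2], I[1,4]^2, I[4,4].
μ_θ-semistable layers: μ^(1)=10; μ^(2)=19/3; μ^(3)=-12

((0, 1, 0, 0); (0, 2, 2, 2); (3, 0, 0, 1))


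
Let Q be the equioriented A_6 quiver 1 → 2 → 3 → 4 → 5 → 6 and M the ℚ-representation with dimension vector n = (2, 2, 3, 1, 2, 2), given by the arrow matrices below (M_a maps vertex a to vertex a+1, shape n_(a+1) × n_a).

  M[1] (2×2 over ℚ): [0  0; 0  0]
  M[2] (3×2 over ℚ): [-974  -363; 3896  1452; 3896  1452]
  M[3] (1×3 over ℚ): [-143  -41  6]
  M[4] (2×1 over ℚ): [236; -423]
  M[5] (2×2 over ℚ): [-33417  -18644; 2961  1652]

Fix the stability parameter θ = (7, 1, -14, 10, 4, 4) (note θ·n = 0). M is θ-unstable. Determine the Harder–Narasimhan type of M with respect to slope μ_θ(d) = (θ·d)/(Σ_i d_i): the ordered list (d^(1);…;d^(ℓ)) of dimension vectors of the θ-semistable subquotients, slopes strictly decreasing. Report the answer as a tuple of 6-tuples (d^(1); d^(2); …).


Barcode: M ≅ I[1,1]^2, I[2,2], I[2,5], I[3,3]^2, I[5,6], I[6,6]. HN layers by μ_θ (5 steps, strictly decreasing):
  μ^(1)=7; μ^(2)=4; μ^(3)=1; μ^(4)=-13/2; μ^(5)=-14

((2, 0, 0, 1, 1, 0); (0, 0, 0, 0, 1, 2); (0, 1, 0, 0, 0, 0); (0, 1, 1, 0, 0, 0); (0, 0, 2, 0, 0, 0))


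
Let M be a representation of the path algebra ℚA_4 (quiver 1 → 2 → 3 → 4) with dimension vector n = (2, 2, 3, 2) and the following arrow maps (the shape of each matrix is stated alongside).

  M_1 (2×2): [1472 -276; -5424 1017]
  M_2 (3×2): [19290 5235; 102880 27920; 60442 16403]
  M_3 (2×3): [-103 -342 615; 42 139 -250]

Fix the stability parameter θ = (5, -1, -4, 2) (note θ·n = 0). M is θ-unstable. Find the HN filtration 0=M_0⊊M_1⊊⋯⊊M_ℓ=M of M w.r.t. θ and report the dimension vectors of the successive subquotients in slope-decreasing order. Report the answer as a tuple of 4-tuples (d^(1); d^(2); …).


Interval decomposition of M: I[1,1], I[1,3], I[2,2], I[3,4]^2.
HN type (ℓ=5): μ^(1)=5; μ^(2)=2; μ^(3)=0; μ^(4)=-1; μ^(5)=-4

((1, 0, 0, 0); (0, 0, 0, 2); (1, 1, 1, 0); (0, 1, 0, 0); (0, 0, 2, 0))


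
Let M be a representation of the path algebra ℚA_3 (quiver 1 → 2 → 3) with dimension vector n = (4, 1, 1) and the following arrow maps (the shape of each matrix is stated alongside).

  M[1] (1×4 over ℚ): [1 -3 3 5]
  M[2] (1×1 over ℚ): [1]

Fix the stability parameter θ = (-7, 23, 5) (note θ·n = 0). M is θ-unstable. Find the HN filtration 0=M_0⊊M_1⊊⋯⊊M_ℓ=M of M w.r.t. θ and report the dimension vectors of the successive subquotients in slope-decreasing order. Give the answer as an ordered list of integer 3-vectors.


Barcode: M ≅ I[1,1]^3, I[1,3]. HN layers by μ_θ (2 steps, strictly decreasing):
  μ^(1)=14; μ^(2)=-7

((0, 1, 1); (4, 0, 0))


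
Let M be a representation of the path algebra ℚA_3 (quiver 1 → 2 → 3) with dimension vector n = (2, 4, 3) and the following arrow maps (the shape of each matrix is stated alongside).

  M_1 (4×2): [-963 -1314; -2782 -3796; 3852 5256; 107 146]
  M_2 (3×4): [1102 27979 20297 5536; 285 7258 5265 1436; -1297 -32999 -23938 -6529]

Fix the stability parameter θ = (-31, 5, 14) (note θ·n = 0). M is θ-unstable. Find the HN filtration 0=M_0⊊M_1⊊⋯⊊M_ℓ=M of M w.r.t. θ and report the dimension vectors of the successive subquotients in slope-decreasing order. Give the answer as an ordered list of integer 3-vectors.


Interval decomposition of M: I[1,1], I[1,3], I[2,2], I[2,3]^2.
HN type (ℓ=3): μ^(1)=14; μ^(2)=5; μ^(3)=-31

((0, 0, 3); (0, 4, 0); (2, 0, 0))


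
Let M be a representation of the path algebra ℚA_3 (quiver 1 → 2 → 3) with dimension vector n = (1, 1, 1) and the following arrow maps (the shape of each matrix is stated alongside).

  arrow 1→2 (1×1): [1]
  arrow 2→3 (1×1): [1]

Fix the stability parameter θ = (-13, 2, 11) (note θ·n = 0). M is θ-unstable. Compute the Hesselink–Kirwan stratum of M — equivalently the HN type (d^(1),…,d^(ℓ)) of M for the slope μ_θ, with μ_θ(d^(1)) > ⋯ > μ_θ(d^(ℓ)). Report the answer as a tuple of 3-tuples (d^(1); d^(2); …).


Barcode: M ≅ I[1,3]. HN layers by μ_θ (3 steps, strictly decreasing):
  μ^(1)=11; μ^(2)=2; μ^(3)=-13

((0, 0, 1); (0, 1, 0); (1, 0, 0))


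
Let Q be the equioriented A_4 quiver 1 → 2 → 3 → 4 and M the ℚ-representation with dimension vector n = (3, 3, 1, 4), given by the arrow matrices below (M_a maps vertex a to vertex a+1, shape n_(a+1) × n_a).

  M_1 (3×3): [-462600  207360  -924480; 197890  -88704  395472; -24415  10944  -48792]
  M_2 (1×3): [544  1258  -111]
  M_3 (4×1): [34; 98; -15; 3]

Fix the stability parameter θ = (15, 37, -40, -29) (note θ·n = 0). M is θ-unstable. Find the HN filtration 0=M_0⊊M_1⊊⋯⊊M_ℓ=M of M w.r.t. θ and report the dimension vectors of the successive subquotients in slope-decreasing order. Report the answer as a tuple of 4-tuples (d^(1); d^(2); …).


Via rank(M_{q-1}∘⋯∘M_p): M ≅ I[1,1]^2, I[1,4], I[2,2]^2, I[4,4]^3.
μ_θ-semistable layers: μ^(1)=37; μ^(2)=15; μ^(3)=-17/4; μ^(4)=-29

((0, 2, 0, 0); (2, 0, 0, 0); (1, 1, 1, 1); (0, 0, 0, 3))


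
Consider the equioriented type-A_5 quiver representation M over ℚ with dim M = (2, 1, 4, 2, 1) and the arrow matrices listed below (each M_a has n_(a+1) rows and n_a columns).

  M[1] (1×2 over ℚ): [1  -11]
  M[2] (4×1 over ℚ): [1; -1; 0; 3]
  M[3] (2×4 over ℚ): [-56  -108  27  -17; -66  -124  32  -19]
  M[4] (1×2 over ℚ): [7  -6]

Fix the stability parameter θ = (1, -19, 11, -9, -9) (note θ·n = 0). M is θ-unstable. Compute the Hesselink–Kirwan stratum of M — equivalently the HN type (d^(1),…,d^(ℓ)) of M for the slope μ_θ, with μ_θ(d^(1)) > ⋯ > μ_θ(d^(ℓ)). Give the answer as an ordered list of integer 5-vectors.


Via rank(M_{q-1}∘⋯∘M_p): M ≅ I[1,1], I[1,5], I[3,3]^2, I[3,4].
μ_θ-semistable layers: μ^(1)=11; μ^(2)=1; μ^(3)=-7/3; μ^(4)=-9

((0, 0, 2, 0, 0); (1, 0, 1, 1, 0); (0, 0, 1, 1, 1); (1, 1, 0, 0, 0))


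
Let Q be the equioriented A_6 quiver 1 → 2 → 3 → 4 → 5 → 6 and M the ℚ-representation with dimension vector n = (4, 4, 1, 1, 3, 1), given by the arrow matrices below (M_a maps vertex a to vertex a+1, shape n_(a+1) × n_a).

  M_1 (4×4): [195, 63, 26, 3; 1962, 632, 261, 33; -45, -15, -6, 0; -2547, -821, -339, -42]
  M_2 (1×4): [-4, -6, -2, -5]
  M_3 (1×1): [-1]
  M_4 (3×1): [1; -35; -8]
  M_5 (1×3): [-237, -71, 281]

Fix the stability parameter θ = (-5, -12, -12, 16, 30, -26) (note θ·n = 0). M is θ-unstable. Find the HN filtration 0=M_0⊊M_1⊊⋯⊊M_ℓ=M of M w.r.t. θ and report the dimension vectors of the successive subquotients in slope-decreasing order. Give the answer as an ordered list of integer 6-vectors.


Interval decomposition of M: I[1,1], I[1,2]^2, I[1,5], I[2,2], I[5,5], I[5,6].
HN type (ℓ=7): μ^(1)=30; μ^(2)=16; μ^(3)=2; μ^(4)=-5; μ^(5)=-17/2; μ^(6)=-29/3; μ^(7)=-12

((0, 0, 0, 0, 2, 0); (0, 0, 0, 1, 0, 0); (0, 0, 0, 0, 1, 1); (1, 0, 0, 0, 0, 0); (2, 2, 0, 0, 0, 0); (1, 1, 1, 0, 0, 0); (0, 1, 0, 0, 0, 0))


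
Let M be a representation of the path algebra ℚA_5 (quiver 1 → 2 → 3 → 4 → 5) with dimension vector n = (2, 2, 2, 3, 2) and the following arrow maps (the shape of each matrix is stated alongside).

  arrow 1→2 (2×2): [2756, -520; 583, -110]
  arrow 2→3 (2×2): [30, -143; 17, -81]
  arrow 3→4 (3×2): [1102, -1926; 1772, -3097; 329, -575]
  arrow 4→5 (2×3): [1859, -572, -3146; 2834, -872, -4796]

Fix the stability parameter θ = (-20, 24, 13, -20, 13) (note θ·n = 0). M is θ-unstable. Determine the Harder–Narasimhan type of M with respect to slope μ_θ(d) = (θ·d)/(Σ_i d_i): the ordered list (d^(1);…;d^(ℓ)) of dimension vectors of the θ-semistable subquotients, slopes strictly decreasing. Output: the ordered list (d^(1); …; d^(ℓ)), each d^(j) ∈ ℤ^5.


Via rank(M_{q-1}∘⋯∘M_p): M ≅ I[1,1], I[1,4], I[2,4], I[4,5], I[5,5].
μ_θ-semistable layers: μ^(1)=13; μ^(2)=17/3; μ^(3)=-20

((0, 0, 0, 0, 2); (0, 2, 2, 2, 0); (2, 0, 0, 1, 0))


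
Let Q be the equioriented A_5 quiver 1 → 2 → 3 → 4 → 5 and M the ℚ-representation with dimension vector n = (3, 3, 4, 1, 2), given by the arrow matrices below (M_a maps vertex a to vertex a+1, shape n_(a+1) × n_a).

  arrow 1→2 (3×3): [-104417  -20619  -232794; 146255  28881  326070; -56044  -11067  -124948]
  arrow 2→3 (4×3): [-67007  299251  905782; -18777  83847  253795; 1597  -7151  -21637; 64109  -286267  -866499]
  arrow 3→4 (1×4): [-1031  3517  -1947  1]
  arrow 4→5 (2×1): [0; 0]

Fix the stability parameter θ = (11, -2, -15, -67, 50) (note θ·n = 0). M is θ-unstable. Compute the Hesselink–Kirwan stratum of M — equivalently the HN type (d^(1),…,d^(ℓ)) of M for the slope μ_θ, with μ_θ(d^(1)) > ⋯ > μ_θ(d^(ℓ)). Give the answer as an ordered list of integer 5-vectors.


Via rank(M_{q-1}∘⋯∘M_p): M ≅ I[1,1], I[1,2], I[1,4], I[2,3], I[3,3]^2, I[5,5]^2.
μ_θ-semistable layers: μ^(1)=50; μ^(2)=11; μ^(3)=9/2; μ^(4)=-17/2; μ^(5)=-15; μ^(6)=-73/4

((0, 0, 0, 0, 2); (1, 0, 0, 0, 0); (1, 1, 0, 0, 0); (0, 1, 1, 0, 0); (0, 0, 2, 0, 0); (1, 1, 1, 1, 0))


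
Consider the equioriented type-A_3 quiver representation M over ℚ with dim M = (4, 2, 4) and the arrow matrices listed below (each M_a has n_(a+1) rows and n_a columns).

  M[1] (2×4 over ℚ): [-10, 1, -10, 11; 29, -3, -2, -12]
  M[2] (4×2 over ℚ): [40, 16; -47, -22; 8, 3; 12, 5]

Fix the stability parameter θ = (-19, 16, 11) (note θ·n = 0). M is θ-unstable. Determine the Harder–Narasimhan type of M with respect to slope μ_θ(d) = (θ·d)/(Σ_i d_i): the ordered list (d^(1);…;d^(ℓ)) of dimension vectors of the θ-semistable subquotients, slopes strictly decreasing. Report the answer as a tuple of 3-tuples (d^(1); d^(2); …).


Via rank(M_{q-1}∘⋯∘M_p): M ≅ I[1,1]^2, I[1,3]^2, I[3,3]^2.
μ_θ-semistable layers: μ^(1)=27/2; μ^(2)=11; μ^(3)=-19

((0, 2, 2); (0, 0, 2); (4, 0, 0))


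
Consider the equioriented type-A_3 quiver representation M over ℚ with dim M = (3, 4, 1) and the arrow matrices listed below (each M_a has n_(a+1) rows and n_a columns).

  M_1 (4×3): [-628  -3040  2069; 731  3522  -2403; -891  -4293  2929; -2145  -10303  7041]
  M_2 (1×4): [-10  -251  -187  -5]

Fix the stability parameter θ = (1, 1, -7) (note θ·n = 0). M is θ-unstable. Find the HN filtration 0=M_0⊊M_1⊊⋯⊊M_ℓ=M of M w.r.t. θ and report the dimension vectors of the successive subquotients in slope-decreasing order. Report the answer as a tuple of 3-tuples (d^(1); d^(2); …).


Barcode: M ≅ I[1,2]^2, I[1,3], I[2,2]. HN layers by μ_θ (2 steps, strictly decreasing):
  μ^(1)=1; μ^(2)=-5/3

((2, 3, 0); (1, 1, 1))


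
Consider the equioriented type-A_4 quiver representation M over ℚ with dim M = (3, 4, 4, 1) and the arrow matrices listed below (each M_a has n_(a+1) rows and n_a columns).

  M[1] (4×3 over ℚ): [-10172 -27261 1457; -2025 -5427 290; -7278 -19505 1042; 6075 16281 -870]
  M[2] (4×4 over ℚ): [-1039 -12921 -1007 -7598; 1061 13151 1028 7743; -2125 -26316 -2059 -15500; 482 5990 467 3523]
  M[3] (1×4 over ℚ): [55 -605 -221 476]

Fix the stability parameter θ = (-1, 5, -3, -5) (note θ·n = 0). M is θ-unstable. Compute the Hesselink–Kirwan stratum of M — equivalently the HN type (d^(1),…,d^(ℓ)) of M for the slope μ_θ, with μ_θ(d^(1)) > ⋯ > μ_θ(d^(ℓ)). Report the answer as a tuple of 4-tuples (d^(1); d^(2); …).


Interval decomposition of M: I[1,3]^2, I[1,4], I[2,3].
HN type (ℓ=2): μ^(1)=1; μ^(2)=-1

((0, 3, 3, 0); (3, 1, 1, 1))


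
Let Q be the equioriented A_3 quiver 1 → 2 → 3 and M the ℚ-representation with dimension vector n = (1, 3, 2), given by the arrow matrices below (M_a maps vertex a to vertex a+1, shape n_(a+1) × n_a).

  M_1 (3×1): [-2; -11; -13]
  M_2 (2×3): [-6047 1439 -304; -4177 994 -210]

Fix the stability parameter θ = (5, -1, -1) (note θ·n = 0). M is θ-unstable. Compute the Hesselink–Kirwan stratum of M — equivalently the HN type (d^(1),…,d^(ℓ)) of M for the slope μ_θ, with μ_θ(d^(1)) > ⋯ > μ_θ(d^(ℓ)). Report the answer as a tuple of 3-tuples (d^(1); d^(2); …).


Barcode: M ≅ I[1,3], I[2,2], I[2,3]. HN layers by μ_θ (2 steps, strictly decreasing):
  μ^(1)=1; μ^(2)=-1

((1, 1, 1); (0, 2, 1))


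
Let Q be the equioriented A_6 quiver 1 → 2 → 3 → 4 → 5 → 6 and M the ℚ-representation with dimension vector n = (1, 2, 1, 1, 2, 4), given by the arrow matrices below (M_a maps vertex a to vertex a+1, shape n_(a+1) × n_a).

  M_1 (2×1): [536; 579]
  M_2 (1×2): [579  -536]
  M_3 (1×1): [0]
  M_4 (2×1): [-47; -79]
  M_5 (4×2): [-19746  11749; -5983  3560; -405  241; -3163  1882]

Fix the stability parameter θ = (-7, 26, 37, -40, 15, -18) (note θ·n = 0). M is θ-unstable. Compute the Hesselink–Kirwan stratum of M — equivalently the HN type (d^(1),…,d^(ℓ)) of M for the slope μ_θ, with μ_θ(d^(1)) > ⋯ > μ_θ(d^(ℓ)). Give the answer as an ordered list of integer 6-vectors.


Via rank(M_{q-1}∘⋯∘M_p): M ≅ I[1,2], I[2,3], I[4,6], I[5,6], I[6,6]^2.
μ_θ-semistable layers: μ^(1)=37; μ^(2)=26; μ^(3)=-3/2; μ^(4)=-7; μ^(5)=-18; μ^(6)=-40

((0, 0, 1, 0, 0, 0); (0, 2, 0, 0, 0, 0); (0, 0, 0, 0, 2, 2); (1, 0, 0, 0, 0, 0); (0, 0, 0, 0, 0, 2); (0, 0, 0, 1, 0, 0))


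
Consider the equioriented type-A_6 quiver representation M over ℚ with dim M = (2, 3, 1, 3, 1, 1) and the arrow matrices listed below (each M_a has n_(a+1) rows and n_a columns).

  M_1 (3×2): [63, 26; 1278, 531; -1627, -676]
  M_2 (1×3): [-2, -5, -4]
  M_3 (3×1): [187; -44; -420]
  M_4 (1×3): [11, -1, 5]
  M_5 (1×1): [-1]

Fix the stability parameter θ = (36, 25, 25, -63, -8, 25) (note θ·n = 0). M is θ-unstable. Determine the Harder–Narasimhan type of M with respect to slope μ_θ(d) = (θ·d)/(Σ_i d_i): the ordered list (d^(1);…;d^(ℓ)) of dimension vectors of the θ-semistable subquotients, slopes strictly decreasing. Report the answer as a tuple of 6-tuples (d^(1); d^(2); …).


Barcode: M ≅ I[1,2], I[1,6], I[2,2], I[4,4]^2. HN layers by μ_θ (4 steps, strictly decreasing):
  μ^(1)=61/2; μ^(2)=25; μ^(3)=3; μ^(4)=-63

((1, 1, 0, 0, 0, 0); (0, 1, 0, 0, 0, 1); (1, 1, 1, 1, 1, 0); (0, 0, 0, 2, 0, 0))


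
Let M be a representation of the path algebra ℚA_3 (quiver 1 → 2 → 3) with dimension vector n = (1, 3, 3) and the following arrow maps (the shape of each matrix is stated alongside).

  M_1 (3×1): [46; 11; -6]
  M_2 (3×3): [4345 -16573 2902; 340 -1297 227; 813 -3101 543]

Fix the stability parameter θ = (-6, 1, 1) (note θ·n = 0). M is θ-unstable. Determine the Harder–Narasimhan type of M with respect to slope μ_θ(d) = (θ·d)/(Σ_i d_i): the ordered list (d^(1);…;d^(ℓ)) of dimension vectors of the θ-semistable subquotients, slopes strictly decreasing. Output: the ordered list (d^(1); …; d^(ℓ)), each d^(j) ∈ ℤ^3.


Via rank(M_{q-1}∘⋯∘M_p): M ≅ I[1,3], I[2,3]^2.
μ_θ-semistable layers: μ^(1)=1; μ^(2)=-6

((0, 3, 3); (1, 0, 0))


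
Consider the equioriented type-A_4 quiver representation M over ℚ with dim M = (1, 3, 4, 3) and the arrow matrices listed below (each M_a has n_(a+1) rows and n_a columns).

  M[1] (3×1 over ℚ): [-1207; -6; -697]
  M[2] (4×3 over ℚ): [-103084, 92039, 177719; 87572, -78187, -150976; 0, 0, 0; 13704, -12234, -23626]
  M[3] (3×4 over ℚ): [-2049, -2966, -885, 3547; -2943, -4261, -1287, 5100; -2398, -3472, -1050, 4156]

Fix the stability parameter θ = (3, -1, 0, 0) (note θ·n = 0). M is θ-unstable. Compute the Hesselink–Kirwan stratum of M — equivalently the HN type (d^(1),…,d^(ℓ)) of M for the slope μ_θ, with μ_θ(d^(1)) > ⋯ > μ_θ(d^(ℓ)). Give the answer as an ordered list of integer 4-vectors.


Interval decomposition of M: I[1,4], I[2,2], I[2,4], I[3,3], I[3,4].
HN type (ℓ=3): μ^(1)=1/2; μ^(2)=0; μ^(3)=-1

((1, 1, 1, 1); (0, 0, 3, 2); (0, 2, 0, 0))


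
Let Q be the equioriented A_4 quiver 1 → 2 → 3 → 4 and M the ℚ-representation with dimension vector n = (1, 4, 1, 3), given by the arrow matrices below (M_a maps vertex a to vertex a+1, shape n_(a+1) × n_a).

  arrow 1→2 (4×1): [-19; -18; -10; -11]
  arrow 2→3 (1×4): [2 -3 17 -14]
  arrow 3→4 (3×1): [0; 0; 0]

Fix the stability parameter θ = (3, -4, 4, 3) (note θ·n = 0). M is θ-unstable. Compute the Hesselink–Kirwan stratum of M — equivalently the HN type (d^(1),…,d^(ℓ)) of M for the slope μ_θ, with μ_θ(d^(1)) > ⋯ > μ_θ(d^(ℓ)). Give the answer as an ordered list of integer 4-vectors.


Interval decomposition of M: I[1,2], I[2,2]^2, I[2,3], I[4,4]^3.
HN type (ℓ=4): μ^(1)=4; μ^(2)=3; μ^(3)=-1/2; μ^(4)=-4

((0, 0, 1, 0); (0, 0, 0, 3); (1, 1, 0, 0); (0, 3, 0, 0))


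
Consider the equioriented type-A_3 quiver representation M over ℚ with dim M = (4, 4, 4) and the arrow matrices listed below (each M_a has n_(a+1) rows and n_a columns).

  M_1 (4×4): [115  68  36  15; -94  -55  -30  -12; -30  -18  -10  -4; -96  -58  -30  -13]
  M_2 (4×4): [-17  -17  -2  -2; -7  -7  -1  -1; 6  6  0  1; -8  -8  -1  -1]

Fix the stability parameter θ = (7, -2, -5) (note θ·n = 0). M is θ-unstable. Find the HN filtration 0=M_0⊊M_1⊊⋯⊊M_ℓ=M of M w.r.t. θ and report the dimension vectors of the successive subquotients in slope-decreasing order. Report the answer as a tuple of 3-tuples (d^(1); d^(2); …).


Barcode: M ≅ I[1,2], I[1,3]^3, I[3,3]. HN layers by μ_θ (3 steps, strictly decreasing):
  μ^(1)=5/2; μ^(2)=0; μ^(3)=-5

((1, 1, 0); (3, 3, 3); (0, 0, 1))


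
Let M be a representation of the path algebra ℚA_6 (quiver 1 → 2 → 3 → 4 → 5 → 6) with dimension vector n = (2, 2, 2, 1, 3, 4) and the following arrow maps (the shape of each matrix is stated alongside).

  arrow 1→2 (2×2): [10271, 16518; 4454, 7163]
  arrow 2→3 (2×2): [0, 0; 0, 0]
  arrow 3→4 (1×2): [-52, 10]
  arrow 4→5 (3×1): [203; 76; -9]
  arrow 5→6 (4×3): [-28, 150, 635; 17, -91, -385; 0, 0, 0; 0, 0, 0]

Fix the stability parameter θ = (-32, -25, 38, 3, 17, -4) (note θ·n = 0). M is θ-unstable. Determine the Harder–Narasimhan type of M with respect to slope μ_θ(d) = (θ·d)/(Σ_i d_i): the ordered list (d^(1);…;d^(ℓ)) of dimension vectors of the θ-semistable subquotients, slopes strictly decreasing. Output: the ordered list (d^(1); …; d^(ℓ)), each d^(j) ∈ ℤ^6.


Via rank(M_{q-1}∘⋯∘M_p): M ≅ I[1,2]^2, I[3,3], I[3,6], I[5,5], I[5,6], I[6,6]^2.
μ_θ-semistable layers: μ^(1)=38; μ^(2)=17; μ^(3)=27/2; μ^(4)=13/2; μ^(5)=-4; μ^(6)=-25; μ^(7)=-32

((0, 0, 1, 0, 0, 0); (0, 0, 0, 0, 1, 0); (0, 0, 1, 1, 1, 1); (0, 0, 0, 0, 1, 1); (0, 0, 0, 0, 0, 2); (0, 2, 0, 0, 0, 0); (2, 0, 0, 0, 0, 0))


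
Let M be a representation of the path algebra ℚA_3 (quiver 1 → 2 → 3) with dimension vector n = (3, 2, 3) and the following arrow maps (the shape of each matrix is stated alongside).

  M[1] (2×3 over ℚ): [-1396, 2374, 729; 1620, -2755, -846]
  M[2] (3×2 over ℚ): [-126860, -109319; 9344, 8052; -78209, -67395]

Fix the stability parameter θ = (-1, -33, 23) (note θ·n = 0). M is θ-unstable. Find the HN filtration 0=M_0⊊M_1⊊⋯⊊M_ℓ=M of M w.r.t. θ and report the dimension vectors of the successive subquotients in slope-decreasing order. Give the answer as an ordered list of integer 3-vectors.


Via rank(M_{q-1}∘⋯∘M_p): M ≅ I[1,1], I[1,3]^2, I[3,3].
μ_θ-semistable layers: μ^(1)=23; μ^(2)=-1; μ^(3)=-17

((0, 0, 3); (1, 0, 0); (2, 2, 0))
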